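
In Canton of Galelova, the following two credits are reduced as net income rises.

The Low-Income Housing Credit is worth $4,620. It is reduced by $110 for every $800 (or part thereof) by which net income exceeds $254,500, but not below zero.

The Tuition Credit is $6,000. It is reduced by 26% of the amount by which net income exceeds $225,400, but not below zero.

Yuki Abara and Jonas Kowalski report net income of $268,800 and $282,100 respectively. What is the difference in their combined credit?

$1,870

Yuki ($268,800): Low-Income Housing Credit: income exceeds $254,500 by $14,300, which is 18 full-or-partial $800 increments; reduction = 18 × $110 = $1,980, leaving $2,640. Tuition Credit: 26% of the $43,400 excess over $225,400 is $11,284 ≥ base, so the credit is $0. total $2,640 + $0 = $2,640
Jonas ($282,100): Low-Income Housing Credit: income exceeds $254,500 by $27,600, which is 35 full-or-partial $800 increments; reduction = 35 × $110 = $3,850, leaving $770. Tuition Credit: 26% of the $56,700 excess over $225,400 is $14,742 ≥ base, so the credit is $0. total $770 + $0 = $770
Difference: |$2,640 − $770| = $1,870.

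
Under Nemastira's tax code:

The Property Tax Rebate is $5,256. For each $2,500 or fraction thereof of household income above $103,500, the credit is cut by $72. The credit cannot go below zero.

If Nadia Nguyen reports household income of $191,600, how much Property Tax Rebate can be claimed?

Property Tax Rebate: income exceeds $103,500 by $88,100, which is 36 full-or-partial $2,500 increments; reduction = 36 × $72 = $2,592, leaving $2,664.

$2,664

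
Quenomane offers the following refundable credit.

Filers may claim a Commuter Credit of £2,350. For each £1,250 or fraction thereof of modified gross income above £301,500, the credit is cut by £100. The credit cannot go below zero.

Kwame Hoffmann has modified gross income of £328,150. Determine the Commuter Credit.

£150

Commuter Credit: income exceeds £301,500 by £26,650, which is 22 full-or-partial £1,250 increments; reduction = 22 × £100 = £2,200, leaving £150.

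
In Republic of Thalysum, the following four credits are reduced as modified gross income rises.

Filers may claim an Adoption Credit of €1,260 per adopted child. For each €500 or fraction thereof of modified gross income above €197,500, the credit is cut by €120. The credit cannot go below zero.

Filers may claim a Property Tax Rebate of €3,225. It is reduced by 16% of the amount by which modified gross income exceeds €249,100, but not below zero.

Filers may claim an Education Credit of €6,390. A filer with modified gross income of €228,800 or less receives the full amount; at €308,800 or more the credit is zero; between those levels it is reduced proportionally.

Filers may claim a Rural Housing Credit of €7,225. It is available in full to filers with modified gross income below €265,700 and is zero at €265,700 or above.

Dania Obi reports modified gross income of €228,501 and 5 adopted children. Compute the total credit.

€16,840

Adoption Credit: base = 5 × €1,260 = €6,300. income exceeds €197,500 by €31,001 → 63 increments × €120 = €7,560 ≥ base, so the credit is €0.
Property Tax Rebate: €228,501 is at or below the €249,100 threshold, so the full €3,225 applies.
Education Credit: €228,501 is at or below the €228,800 threshold, so the full €6,390 applies.
Rural Housing Credit: €228,501 is below the €265,700 cutoff, so the full €7,225 applies.
Total: €0 + €3,225 + €6,390 + €7,225 = €16,840.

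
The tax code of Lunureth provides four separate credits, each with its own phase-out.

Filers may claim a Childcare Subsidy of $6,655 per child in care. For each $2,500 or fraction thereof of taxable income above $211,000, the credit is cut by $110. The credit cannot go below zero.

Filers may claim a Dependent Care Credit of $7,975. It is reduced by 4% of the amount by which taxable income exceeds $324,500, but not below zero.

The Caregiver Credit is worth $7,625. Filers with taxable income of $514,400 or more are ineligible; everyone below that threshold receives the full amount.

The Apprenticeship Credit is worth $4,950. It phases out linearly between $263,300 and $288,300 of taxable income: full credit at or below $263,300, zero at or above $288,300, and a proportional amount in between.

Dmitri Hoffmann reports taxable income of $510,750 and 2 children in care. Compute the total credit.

Childcare Subsidy: base = 2 × $6,655 = $13,310. income exceeds $211,000 by $299,750, which is 120 full-or-partial $2,500 increments; reduction = 120 × $110 = $13,200, leaving $110.
Dependent Care Credit: 4% of the $186,250 excess over $324,500 is $7,450; credit = $7,975 − $7,450 = $525.
Caregiver Credit: $510,750 is below the $514,400 cutoff, so the full $7,625 applies.
Apprenticeship Credit: $510,750 is at or above $288,300, so the credit is $0.
Total: $110 + $525 + $7,625 + $0 = $8,260.

$8,260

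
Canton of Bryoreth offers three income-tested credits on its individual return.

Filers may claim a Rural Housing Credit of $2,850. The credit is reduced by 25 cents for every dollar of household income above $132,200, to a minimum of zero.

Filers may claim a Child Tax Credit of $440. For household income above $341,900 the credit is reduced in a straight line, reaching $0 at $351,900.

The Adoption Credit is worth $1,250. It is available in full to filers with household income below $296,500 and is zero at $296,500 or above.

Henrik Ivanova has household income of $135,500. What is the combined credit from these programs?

$3,715

Rural Housing Credit: 25% of the $3,300 excess over $132,200 is $825; credit = $2,850 − $825 = $2,025.
Child Tax Credit: $135,500 is at or below the $341,900 threshold, so the full $440 applies.
Adoption Credit: $135,500 is below the $296,500 cutoff, so the full $1,250 applies.
Total: $2,025 + $440 + $1,250 = $3,715.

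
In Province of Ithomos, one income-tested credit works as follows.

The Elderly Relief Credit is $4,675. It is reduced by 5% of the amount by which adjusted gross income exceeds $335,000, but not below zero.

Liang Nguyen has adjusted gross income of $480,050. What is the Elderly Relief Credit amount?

$0

Elderly Relief Credit: 5% of the $145,050 excess over $335,000 is $7,252.50 ≥ base, so the credit is $0.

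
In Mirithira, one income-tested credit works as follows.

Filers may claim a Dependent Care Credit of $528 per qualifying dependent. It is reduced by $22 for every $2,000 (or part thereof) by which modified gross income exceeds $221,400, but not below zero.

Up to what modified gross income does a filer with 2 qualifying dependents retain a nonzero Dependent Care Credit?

$315,400

Full credit = 2 × $528 = $1,056.
After 47 increments the reduction is 47 × $22 = $1,034, leaving $22; one more increment wipes it out. Increment 47 ends at excess 47 × $2,000 = $94,000, so the highest qualifying income is $221,400 + $94,000 = $315,400.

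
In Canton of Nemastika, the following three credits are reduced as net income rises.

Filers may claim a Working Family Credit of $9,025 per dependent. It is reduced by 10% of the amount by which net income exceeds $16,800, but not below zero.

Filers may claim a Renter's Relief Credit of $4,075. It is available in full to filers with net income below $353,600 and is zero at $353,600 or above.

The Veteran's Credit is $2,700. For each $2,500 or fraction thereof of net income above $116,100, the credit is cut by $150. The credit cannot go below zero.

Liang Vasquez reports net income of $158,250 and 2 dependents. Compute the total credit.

$8,130

Working Family Credit: base = 2 × $9,025 = $18,050. 10% of the $141,450 excess over $16,800 is $14,145; credit = $18,050 − $14,145 = $3,905.
Renter's Relief Credit: $158,250 is below the $353,600 cutoff, so the full $4,075 applies.
Veteran's Credit: income exceeds $116,100 by $42,150, which is 17 full-or-partial $2,500 increments; reduction = 17 × $150 = $2,550, leaving $150.
Total: $3,905 + $4,075 + $150 = $8,130.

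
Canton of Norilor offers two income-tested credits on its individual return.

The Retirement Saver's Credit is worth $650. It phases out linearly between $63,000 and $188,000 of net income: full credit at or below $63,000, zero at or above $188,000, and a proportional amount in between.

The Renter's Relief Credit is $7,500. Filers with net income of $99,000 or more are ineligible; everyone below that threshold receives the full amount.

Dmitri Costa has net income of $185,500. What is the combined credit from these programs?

Retirement Saver's Credit: $185,500 is $122,500 into a $125,000 phase-out range, leaving 2,500/125,000 of the credit: $650 × 2,500/125,000 = $13.
Renter's Relief Credit: $185,500 meets or exceeds the $99,000 cutoff, so the credit is $0.
Total: $13 + $0 = $13.

$13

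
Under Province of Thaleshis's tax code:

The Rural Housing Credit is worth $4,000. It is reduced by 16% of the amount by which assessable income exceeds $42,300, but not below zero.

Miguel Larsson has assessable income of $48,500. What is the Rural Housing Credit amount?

Rural Housing Credit: 16% of the $6,200 excess over $42,300 is $992; credit = $4,000 − $992 = $3,008.

$3,008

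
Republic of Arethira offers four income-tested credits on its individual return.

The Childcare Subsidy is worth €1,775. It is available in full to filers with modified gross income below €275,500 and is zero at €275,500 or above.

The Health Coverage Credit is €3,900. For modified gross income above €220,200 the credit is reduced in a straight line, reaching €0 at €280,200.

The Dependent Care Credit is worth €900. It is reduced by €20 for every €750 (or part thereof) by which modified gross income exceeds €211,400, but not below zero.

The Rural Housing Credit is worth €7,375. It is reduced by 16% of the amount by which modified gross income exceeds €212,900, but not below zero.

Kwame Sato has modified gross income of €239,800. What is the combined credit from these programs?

€7,612

Childcare Subsidy: €239,800 is below the €275,500 cutoff, so the full €1,775 applies.
Health Coverage Credit: €239,800 is €19,600 into a €60,000 phase-out range, leaving 40,400/60,000 of the credit: €3,900 × 40,400/60,000 = €2,626.
Dependent Care Credit: income exceeds €211,400 by €28,400, which is 38 full-or-partial €750 increments; reduction = 38 × €20 = €760, leaving €140.
Rural Housing Credit: 16% of the €26,900 excess over €212,900 is €4,304; credit = €7,375 − €4,304 = €3,071.
Total: €1,775 + €2,626 + €140 + €3,071 = €7,612.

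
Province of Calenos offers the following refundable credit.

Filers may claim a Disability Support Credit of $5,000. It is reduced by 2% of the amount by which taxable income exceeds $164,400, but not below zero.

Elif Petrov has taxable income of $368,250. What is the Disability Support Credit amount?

Disability Support Credit: 2% of the $203,850 excess over $164,400 is $4,077; credit = $5,000 − $4,077 = $923.

$923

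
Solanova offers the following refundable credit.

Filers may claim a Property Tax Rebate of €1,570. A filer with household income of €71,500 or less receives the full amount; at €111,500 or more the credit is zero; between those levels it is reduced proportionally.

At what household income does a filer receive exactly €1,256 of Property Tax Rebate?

€1,256 is 1,256/1,570 of the full €1,570, so 314/1,570 of the €40,000 range has been used: income = €71,500 + €40,000 × 314/1,570 = €79,500.

€79,500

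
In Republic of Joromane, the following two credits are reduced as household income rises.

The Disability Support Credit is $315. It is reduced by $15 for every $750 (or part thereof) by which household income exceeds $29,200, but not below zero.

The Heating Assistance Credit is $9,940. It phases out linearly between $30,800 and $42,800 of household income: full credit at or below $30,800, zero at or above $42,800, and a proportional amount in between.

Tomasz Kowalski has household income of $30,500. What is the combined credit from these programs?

$10,225

Disability Support Credit: income exceeds $29,200 by $1,300, which is 2 full-or-partial $750 increments; reduction = 2 × $15 = $30, leaving $285.
Heating Assistance Credit: $30,500 is at or below the $30,800 threshold, so the full $9,940 applies.
Total: $285 + $9,940 = $10,225.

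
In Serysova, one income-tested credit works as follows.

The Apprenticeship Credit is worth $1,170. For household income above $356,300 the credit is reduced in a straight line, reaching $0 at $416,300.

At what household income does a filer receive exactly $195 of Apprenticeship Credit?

$195 is 195/1,170 of the full $1,170, so 975/1,170 of the $60,000 range has been used: income = $356,300 + $60,000 × 975/1,170 = $406,300.

$406,300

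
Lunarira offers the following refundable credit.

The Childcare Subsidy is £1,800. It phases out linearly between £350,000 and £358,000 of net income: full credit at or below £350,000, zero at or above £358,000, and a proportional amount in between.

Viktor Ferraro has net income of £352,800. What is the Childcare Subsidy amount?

£1,170

Childcare Subsidy: £352,800 is £2,800 into a £8,000 phase-out range, leaving 5,200/8,000 of the credit: £1,800 × 5,200/8,000 = £1,170.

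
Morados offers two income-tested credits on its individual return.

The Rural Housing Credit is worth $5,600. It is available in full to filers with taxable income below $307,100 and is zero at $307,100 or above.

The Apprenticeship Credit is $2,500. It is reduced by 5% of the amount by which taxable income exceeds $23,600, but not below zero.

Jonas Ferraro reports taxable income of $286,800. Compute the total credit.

Rural Housing Credit: $286,800 is below the $307,100 cutoff, so the full $5,600 applies.
Apprenticeship Credit: 5% of the $263,200 excess over $23,600 is $13,160 ≥ base, so the credit is $0.
Total: $5,600 + $0 = $5,600.

$5,600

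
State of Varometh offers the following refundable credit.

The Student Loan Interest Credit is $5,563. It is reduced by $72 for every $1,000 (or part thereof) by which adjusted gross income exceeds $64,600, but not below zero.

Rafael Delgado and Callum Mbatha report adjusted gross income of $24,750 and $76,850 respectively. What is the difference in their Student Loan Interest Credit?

$936

Rafael ($24,750): Student Loan Interest Credit: $24,750 is at or below the $64,600 threshold, so the full $5,563 applies.
Callum ($76,850): Student Loan Interest Credit: income exceeds $64,600 by $12,250, which is 13 full-or-partial $1,000 increments; reduction = 13 × $72 = $936, leaving $4,627.
Difference: |$5,563 − $4,627| = $936.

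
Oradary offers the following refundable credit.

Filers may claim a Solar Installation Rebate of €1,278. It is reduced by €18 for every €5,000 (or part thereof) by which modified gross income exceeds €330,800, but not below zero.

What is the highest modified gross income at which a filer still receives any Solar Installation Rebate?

€680,800

After 70 increments the reduction is 70 × €18 = €1,260, leaving €18; one more increment wipes it out. Increment 70 ends at excess 70 × €5,000 = €350,000, so the highest qualifying income is €330,800 + €350,000 = €680,800.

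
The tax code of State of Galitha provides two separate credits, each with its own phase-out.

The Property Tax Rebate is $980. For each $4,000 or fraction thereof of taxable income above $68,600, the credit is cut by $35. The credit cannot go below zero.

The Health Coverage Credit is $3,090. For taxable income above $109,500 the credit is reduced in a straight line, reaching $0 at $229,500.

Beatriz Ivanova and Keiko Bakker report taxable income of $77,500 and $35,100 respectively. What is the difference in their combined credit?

$105

Beatriz ($77,500): Property Tax Rebate: income exceeds $68,600 by $8,900, which is 3 full-or-partial $4,000 increments; reduction = 3 × $35 = $105, leaving $875. Health Coverage Credit: $77,500 is at or below the $109,500 threshold, so the full $3,090 applies. total $875 + $3,090 = $3,965
Keiko ($35,100): Property Tax Rebate: $35,100 is at or below the $68,600 threshold, so the full $980 applies. Health Coverage Credit: $35,100 is at or below the $109,500 threshold, so the full $3,090 applies. total $980 + $3,090 = $4,070
Difference: |$3,965 − $4,070| = $105.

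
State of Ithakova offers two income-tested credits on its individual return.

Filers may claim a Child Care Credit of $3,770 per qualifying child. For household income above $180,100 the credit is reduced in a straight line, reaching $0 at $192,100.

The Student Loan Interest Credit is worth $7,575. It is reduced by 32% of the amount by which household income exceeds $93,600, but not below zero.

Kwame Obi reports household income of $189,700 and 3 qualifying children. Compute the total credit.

$2,262

Child Care Credit: base = 3 × $3,770 = $11,310. $189,700 is $9,600 into a $12,000 phase-out range, leaving 2,400/12,000 of the credit: $11,310 × 2,400/12,000 = $2,262.
Student Loan Interest Credit: 32% of the $96,100 excess over $93,600 is $30,752 ≥ base, so the credit is $0.
Total: $2,262 + $0 = $2,262.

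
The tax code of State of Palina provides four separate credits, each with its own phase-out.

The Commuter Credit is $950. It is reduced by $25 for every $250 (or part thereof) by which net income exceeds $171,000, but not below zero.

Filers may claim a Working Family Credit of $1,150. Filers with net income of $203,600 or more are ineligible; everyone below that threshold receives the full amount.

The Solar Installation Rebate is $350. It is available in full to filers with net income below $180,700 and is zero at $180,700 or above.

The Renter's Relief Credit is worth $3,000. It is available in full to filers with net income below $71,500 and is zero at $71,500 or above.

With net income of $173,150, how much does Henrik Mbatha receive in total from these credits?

Commuter Credit: income exceeds $171,000 by $2,150, which is 9 full-or-partial $250 increments; reduction = 9 × $25 = $225, leaving $725.
Working Family Credit: $173,150 is below the $203,600 cutoff, so the full $1,150 applies.
Solar Installation Rebate: $173,150 is below the $180,700 cutoff, so the full $350 applies.
Renter's Relief Credit: $173,150 meets or exceeds the $71,500 cutoff, so the credit is $0.
Total: $725 + $1,150 + $350 + $0 = $2,225.

$2,225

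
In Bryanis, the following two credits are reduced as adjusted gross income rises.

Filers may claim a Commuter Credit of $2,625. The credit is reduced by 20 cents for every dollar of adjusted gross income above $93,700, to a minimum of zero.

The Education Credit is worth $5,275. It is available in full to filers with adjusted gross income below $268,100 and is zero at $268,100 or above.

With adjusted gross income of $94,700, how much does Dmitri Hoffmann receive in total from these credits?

Commuter Credit: 20% of the $1,000 excess over $93,700 is $200; credit = $2,625 − $200 = $2,425.
Education Credit: $94,700 is below the $268,100 cutoff, so the full $5,275 applies.
Total: $2,425 + $5,275 = $7,700.

$7,700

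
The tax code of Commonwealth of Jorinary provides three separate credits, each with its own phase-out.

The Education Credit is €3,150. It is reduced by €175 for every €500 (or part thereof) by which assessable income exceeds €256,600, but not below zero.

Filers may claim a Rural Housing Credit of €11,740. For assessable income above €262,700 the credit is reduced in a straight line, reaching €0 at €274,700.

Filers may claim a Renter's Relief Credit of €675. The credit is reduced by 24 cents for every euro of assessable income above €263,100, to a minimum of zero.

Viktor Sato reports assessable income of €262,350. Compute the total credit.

€13,465

Education Credit: income exceeds €256,600 by €5,750, which is 12 full-or-partial €500 increments; reduction = 12 × €175 = €2,100, leaving €1,050.
Rural Housing Credit: €262,350 is at or below the €262,700 threshold, so the full €11,740 applies.
Renter's Relief Credit: €262,350 is at or below the €263,100 threshold, so the full €675 applies.
Total: €1,050 + €11,740 + €675 = €13,465.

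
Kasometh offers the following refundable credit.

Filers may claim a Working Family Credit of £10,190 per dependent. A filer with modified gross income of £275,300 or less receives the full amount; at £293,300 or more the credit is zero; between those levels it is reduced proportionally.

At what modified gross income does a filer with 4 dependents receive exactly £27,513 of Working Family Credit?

Full credit = 4 × £10,190 = £40,760.
£27,513 is 27,513/40,760 of the full £40,760, so 13,247/40,760 of the £18,000 range has been used: income = £275,300 + £18,000 × 13,247/40,760 = £281,150.

£281,150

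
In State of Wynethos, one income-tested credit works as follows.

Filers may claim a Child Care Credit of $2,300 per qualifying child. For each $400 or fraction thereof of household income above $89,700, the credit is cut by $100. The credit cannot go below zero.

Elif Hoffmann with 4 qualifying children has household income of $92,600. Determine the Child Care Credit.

Child Care Credit: base = 4 × $2,300 = $9,200. income exceeds $89,700 by $2,900, which is 8 full-or-partial $400 increments; reduction = 8 × $100 = $800, leaving $8,400.

$8,400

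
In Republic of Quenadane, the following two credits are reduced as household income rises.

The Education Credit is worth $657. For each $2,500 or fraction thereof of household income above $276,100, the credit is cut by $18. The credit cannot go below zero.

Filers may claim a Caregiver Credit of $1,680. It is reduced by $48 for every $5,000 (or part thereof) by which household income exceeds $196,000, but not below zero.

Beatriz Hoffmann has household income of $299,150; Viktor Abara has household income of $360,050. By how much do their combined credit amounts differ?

Beatriz ($299,150): Education Credit: income exceeds $276,100 by $23,050, which is 10 full-or-partial $2,500 increments; reduction = 10 × $18 = $180, leaving $477. Caregiver Credit: income exceeds $196,000 by $103,150, which is 21 full-or-partial $5,000 increments; reduction = 21 × $48 = $1,008, leaving $672. total $477 + $672 = $1,149
Viktor ($360,050): Education Credit: income exceeds $276,100 by $83,950, which is 34 full-or-partial $2,500 increments; reduction = 34 × $18 = $612, leaving $45. Caregiver Credit: income exceeds $196,000 by $164,050, which is 33 full-or-partial $5,000 increments; reduction = 33 × $48 = $1,584, leaving $96. total $45 + $96 = $141
Difference: |$1,149 − $141| = $1,008.

$1,008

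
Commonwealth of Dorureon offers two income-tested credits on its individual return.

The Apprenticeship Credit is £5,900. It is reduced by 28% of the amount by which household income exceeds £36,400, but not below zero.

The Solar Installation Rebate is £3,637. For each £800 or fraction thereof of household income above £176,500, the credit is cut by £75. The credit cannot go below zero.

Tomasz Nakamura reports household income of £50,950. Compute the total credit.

£5,463

Apprenticeship Credit: 28% of the £14,550 excess over £36,400 is £4,074; credit = £5,900 − £4,074 = £1,826.
Solar Installation Rebate: £50,950 is at or below the £176,500 threshold, so the full £3,637 applies.
Total: £1,826 + £3,637 = £5,463.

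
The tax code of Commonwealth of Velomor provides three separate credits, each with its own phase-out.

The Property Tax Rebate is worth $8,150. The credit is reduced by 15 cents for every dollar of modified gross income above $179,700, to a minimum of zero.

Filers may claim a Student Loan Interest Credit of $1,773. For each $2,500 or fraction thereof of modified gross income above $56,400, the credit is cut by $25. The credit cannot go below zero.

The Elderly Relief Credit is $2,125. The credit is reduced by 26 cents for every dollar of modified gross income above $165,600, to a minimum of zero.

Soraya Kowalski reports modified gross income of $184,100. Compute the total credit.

Property Tax Rebate: 15% of the $4,400 excess over $179,700 is $660; credit = $8,150 − $660 = $7,490.
Student Loan Interest Credit: income exceeds $56,400 by $127,700, which is 52 full-or-partial $2,500 increments; reduction = 52 × $25 = $1,300, leaving $473.
Elderly Relief Credit: 26% of the $18,500 excess over $165,600 is $4,810 ≥ base, so the credit is $0.
Total: $7,490 + $473 + $0 = $7,963.

$7,963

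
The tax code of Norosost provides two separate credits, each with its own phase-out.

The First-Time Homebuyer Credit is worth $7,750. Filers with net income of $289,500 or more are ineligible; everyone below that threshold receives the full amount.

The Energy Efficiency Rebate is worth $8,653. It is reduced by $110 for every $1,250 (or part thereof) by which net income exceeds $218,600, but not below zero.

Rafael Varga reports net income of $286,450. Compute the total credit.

$10,353

First-Time Homebuyer Credit: $286,450 is below the $289,500 cutoff, so the full $7,750 applies.
Energy Efficiency Rebate: income exceeds $218,600 by $67,850, which is 55 full-or-partial $1,250 increments; reduction = 55 × $110 = $6,050, leaving $2,603.
Total: $7,750 + $2,603 = $10,353.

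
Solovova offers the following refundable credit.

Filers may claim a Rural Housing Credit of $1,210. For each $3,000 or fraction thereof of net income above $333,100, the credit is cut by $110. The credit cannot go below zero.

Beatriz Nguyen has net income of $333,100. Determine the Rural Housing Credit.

Rural Housing Credit: $333,100 is at or below the $333,100 threshold, so the full $1,210 applies.

$1,210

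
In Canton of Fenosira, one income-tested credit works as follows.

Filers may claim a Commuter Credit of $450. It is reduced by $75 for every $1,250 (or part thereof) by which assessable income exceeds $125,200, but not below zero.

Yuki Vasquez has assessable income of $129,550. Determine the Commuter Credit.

$150

Commuter Credit: income exceeds $125,200 by $4,350, which is 4 full-or-partial $1,250 increments; reduction = 4 × $75 = $300, leaving $150.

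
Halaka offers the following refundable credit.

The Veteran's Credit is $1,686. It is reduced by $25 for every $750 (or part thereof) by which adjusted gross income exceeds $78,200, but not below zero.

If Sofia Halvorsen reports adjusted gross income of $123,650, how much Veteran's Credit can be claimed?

$161

Veteran's Credit: income exceeds $78,200 by $45,450, which is 61 full-or-partial $750 increments; reduction = 61 × $25 = $1,525, leaving $161.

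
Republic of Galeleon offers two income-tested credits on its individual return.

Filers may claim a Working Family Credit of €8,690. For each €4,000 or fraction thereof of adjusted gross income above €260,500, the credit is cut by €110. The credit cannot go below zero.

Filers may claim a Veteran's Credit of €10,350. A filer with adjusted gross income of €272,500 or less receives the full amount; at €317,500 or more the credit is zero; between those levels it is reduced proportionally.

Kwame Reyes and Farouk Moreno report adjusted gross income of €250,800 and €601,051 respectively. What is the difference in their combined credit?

€19,040

Kwame (€250,800): Working Family Credit: €250,800 is at or below the €260,500 threshold, so the full €8,690 applies. Veteran's Credit: €250,800 is at or below the €272,500 threshold, so the full €10,350 applies. total €8,690 + €10,350 = €19,040
Farouk (€601,051): Working Family Credit: income exceeds €260,500 by €340,551 → 86 increments × €110 = €9,460 ≥ base, so the credit is €0. Veteran's Credit: €601,051 is at or above €317,500, so the credit is €0. total €0 + €0 = €0
Difference: |€19,040 − €0| = €19,040.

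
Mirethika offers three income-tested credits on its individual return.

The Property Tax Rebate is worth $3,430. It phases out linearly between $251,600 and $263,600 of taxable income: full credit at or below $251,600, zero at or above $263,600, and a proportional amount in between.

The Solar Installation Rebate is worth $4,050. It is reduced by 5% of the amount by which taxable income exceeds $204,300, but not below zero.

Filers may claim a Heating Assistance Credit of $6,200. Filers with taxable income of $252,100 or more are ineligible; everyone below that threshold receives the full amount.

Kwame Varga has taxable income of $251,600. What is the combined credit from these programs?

Property Tax Rebate: $251,600 is at or below the $251,600 threshold, so the full $3,430 applies.
Solar Installation Rebate: 5% of the $47,300 excess over $204,300 is $2,365; credit = $4,050 − $2,365 = $1,685.
Heating Assistance Credit: $251,600 is below the $252,100 cutoff, so the full $6,200 applies.
Total: $3,430 + $1,685 + $6,200 = $11,315.

$11,315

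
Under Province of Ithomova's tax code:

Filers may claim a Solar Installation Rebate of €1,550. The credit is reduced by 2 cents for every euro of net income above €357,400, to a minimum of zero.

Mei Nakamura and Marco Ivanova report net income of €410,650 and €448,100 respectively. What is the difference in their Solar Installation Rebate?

€485

Mei (€410,650): Solar Installation Rebate: 2% of the €53,250 excess over €357,400 is €1,065; credit = €1,550 − €1,065 = €485.
Marco (€448,100): Solar Installation Rebate: 2% of the €90,700 excess over €357,400 is €1,814 ≥ base, so the credit is €0.
Difference: |€485 − €0| = €485.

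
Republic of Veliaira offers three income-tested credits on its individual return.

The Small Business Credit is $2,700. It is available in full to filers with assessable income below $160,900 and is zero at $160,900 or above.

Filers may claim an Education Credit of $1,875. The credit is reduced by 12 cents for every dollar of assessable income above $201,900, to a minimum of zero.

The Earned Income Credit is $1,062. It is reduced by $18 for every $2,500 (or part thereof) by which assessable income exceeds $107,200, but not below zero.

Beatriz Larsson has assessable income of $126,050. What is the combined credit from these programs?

Small Business Credit: $126,050 is below the $160,900 cutoff, so the full $2,700 applies.
Education Credit: $126,050 is at or below the $201,900 threshold, so the full $1,875 applies.
Earned Income Credit: income exceeds $107,200 by $18,850, which is 8 full-or-partial $2,500 increments; reduction = 8 × $18 = $144, leaving $918.
Total: $2,700 + $1,875 + $918 = $5,493.

$5,493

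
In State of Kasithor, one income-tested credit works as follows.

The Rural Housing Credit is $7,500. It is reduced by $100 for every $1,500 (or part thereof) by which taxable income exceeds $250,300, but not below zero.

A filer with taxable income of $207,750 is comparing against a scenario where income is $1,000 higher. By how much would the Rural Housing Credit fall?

At $207,750 — $207,750 is at or below the $250,300 threshold, so the full $7,500 applies.
At $208,750 — $208,750 is at or below the $250,300 threshold, so the full $7,500 applies.
Lost: $7,500 − $7,500 = $0.

$0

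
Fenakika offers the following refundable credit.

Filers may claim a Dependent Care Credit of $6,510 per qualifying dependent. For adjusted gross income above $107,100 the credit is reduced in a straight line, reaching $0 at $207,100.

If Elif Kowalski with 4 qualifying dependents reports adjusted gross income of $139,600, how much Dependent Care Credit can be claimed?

$17,577

Dependent Care Credit: base = 4 × $6,510 = $26,040. $139,600 is $32,500 into a $100,000 phase-out range, leaving 67,500/100,000 of the credit: $26,040 × 67,500/100,000 = $17,577.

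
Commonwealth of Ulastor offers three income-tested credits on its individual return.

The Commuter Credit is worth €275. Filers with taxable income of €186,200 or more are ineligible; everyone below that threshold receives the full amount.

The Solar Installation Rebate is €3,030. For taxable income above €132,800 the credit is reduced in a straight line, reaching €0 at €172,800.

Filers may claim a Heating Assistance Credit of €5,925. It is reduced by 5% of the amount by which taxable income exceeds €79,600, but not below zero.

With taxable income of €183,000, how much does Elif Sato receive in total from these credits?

€1,030

Commuter Credit: €183,000 is below the €186,200 cutoff, so the full €275 applies.
Solar Installation Rebate: €183,000 is at or above €172,800, so the credit is €0.
Heating Assistance Credit: 5% of the €103,400 excess over €79,600 is €5,170; credit = €5,925 − €5,170 = €755.
Total: €275 + €0 + €755 = €1,030.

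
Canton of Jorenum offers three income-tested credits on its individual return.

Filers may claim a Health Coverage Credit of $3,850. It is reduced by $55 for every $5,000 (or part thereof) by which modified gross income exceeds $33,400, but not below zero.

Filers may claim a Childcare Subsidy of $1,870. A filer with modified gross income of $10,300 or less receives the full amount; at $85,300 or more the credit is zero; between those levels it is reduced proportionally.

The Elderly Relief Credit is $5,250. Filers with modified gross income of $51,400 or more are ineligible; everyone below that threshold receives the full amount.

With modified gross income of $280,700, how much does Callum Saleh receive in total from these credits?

Health Coverage Credit: income exceeds $33,400 by $247,300, which is 50 full-or-partial $5,000 increments; reduction = 50 × $55 = $2,750, leaving $1,100.
Childcare Subsidy: $280,700 is at or above $85,300, so the credit is $0.
Elderly Relief Credit: $280,700 meets or exceeds the $51,400 cutoff, so the credit is $0.
Total: $1,100 + $0 + $0 = $1,100.

$1,100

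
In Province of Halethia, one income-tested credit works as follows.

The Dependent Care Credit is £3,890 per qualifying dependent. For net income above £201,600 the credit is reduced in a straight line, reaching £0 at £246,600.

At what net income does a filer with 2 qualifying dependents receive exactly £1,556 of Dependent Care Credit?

Full credit = 2 × £3,890 = £7,780.
£1,556 is 1,556/7,780 of the full £7,780, so 6,224/7,780 of the £45,000 range has been used: income = £201,600 + £45,000 × 6,224/7,780 = £237,600.

£237,600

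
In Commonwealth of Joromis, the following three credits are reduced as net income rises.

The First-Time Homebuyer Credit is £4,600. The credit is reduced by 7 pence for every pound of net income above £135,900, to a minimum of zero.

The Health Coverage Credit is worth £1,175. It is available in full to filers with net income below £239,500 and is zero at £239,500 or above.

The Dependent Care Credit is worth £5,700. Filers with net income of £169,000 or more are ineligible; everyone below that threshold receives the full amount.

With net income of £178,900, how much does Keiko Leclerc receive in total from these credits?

£2,765

First-Time Homebuyer Credit: 7% of the £43,000 excess over £135,900 is £3,010; credit = £4,600 − £3,010 = £1,590.
Health Coverage Credit: £178,900 is below the £239,500 cutoff, so the full £1,175 applies.
Dependent Care Credit: £178,900 meets or exceeds the £169,000 cutoff, so the credit is £0.
Total: £1,590 + £1,175 + £0 = £2,765.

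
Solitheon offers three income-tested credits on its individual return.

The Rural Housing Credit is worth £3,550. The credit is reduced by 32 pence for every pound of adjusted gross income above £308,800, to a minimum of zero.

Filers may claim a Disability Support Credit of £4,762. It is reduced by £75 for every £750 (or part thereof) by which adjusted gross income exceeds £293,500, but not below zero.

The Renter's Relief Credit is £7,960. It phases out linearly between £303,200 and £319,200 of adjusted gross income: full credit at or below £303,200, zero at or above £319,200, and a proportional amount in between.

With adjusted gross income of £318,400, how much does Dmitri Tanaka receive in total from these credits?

Rural Housing Credit: 32% of the £9,600 excess over £308,800 is £3,072; credit = £3,550 − £3,072 = £478.
Disability Support Credit: income exceeds £293,500 by £24,900, which is 34 full-or-partial £750 increments; reduction = 34 × £75 = £2,550, leaving £2,212.
Renter's Relief Credit: £318,400 is £15,200 into a £16,000 phase-out range, leaving 800/16,000 of the credit: £7,960 × 800/16,000 = £398.
Total: £478 + £2,212 + £398 = £3,088.

£3,088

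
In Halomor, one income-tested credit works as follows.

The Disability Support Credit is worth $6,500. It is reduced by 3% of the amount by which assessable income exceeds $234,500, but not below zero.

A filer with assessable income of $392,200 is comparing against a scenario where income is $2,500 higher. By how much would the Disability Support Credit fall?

At $392,200 — 3% of the $157,700 excess over $234,500 is $4,731; credit = $6,500 − $4,731 = $1,769.
At $394,700 — 3% of the $160,200 excess over $234,500 is $4,806; credit = $6,500 − $4,806 = $1,694.
Lost: $1,769 − $1,694 = $75.

$75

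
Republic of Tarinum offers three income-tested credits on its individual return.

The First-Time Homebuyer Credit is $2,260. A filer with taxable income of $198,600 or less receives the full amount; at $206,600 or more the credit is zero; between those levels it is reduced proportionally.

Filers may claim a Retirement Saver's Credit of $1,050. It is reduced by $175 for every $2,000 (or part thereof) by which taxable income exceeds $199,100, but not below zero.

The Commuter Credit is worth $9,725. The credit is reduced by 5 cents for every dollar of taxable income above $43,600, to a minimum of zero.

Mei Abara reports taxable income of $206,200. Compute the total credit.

$2,058

First-Time Homebuyer Credit: $206,200 is $7,600 into a $8,000 phase-out range, leaving 400/8,000 of the credit: $2,260 × 400/8,000 = $113.
Retirement Saver's Credit: income exceeds $199,100 by $7,100, which is 4 full-or-partial $2,000 increments; reduction = 4 × $175 = $700, leaving $350.
Commuter Credit: 5% of the $162,600 excess over $43,600 is $8,130; credit = $9,725 − $8,130 = $1,595.
Total: $113 + $350 + $1,595 = $2,058.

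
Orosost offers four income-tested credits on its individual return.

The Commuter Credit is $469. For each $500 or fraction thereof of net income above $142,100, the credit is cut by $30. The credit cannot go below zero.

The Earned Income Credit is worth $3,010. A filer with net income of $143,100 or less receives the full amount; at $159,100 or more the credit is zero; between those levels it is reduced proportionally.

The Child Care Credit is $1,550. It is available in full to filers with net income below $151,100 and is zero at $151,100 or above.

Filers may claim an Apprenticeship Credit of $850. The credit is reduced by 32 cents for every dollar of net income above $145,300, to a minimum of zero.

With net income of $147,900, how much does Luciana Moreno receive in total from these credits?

$3,784

Commuter Credit: income exceeds $142,100 by $5,800, which is 12 full-or-partial $500 increments; reduction = 12 × $30 = $360, leaving $109.
Earned Income Credit: $147,900 is $4,800 into a $16,000 phase-out range, leaving 11,200/16,000 of the credit: $3,010 × 11,200/16,000 = $2,107.
Child Care Credit: $147,900 is below the $151,100 cutoff, so the full $1,550 applies.
Apprenticeship Credit: 32% of the $2,600 excess over $145,300 is $832; credit = $850 − $832 = $18.
Total: $109 + $2,107 + $1,550 + $18 = $3,784.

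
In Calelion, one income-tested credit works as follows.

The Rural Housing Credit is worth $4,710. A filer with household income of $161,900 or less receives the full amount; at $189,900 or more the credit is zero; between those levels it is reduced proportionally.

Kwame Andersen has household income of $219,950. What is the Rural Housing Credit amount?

Rural Housing Credit: $219,950 is at or above $189,900, so the credit is $0.

$0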